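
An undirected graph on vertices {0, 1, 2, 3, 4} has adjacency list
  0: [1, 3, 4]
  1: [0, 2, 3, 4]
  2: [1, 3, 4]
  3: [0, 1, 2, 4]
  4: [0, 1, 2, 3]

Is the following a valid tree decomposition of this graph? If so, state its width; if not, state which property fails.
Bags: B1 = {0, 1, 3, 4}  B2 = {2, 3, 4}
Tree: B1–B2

No — edge (1,2) lies in no bag.

A tree decomposition must satisfy three properties: every vertex lies in some bag; for every edge, both endpoints lie together in some bag; and for every vertex, the bags containing it form a connected subtree. Here edge (1,2) lies in no bag, so the decomposition is invalid.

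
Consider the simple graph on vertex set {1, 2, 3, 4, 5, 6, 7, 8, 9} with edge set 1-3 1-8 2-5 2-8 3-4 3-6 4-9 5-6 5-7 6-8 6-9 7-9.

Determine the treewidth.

A width-3 tree decomposition is:
Bags: B1 = {1, 3, 4, 8}  B2 = {3, 4, 6, 8}  B3 = {4, 6, 8, 9}  B4 = {2, 6, 8, 9}  B5 = {2, 5, 6, 9}  B6 = {2, 5, 7, 9}
Tree: B1–B2, B2–B3, B3–B4, B4–B5, B5–B6
Every bag has size at most 4, so the width is 4 − 1 = 3 and tw(G) ≤ 3. For the lower bound: the 4 vertex sets {1,3,4}, {8}, {6}, {2,5,7,9} are disjoint, each induces a connected subgraph, and every pair is joined by at least one edge of G. Contracting each set to a single vertex therefore yields K_{4} as a minor, and since treewidth is minor-monotone, tw(G) ≥ tw(K_{4}) = 3. Combining the bounds, tw(G) = 3.

3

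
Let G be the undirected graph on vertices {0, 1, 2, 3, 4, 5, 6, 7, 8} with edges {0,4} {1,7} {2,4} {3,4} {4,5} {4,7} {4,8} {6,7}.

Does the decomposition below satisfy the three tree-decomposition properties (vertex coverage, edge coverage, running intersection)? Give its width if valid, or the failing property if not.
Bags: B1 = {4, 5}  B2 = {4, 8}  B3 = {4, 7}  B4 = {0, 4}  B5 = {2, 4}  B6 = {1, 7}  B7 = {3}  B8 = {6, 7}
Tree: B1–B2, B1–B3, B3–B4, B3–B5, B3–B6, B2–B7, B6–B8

No — edge (4,3) lies in no bag.

A tree decomposition must satisfy three properties: every vertex lies in some bag; for every edge, both endpoints lie together in some bag; and for every vertex, the bags containing it form a connected subtree. Here edge (4,3) lies in no bag, so the decomposition is invalid.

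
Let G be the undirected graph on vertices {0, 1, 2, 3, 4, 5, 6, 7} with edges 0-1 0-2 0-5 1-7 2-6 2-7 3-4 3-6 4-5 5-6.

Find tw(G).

A width-2 tree decomposition is:
Bags: B1 = {3, 4, 5}  B2 = {3, 5, 6}  B3 = {0, 5, 6}  B4 = {0, 2, 6}  B5 = {0, 1, 2}  B6 = {1, 2, 7}
Tree: B1–B2, B2–B3, B3–B4, B4–B5, B5–B6
Each bag holds 3 vertices, so the decomposition has width 2, which upper-bounds the treewidth. Since 4–3–6–5–4 is a cycle in G, G is not acyclic. Forests are exactly the graphs of treewidth ≤ 1, so tw(G) ≥ 2. The upper and lower bounds meet at 2, so that is the treewidth.

2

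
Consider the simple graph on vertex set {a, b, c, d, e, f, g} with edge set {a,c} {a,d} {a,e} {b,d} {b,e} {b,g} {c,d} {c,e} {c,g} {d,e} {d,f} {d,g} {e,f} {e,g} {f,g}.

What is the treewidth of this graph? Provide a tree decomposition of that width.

The largest bag has 4 vertices, giving width 3; this decomposition certifies tw(G) ≤ 3. On the other hand G contains the 4-clique {c, d, e, g}. A clique must lie in a single bag of any decomposition, so no decomposition can have width below 3. Combining the bounds, tw(G) = 3.

Treewidth 3.
Bags: B1 = {c, d, e, g}  B2 = {d, e, f, g}  B3 = {b, d, e, g}  B4 = {a, c, d, e}
Tree: B1–B2, B2–B3, B1–B4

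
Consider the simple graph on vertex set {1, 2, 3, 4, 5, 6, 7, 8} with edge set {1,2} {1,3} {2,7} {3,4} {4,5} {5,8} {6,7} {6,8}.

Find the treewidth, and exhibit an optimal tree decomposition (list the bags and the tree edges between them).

Every bag has size at most 3, so the width is 3 − 1 = 2 and tw(G) ≤ 2. Since 2–1–3–4–5–8–6–7–2 is a cycle in G, G is not acyclic. Forests are exactly the graphs of treewidth ≤ 1, so tw(G) ≥ 2. Hence tw(G) = 2 exactly.

Treewidth 2.
One optimal decomposition is:
Bags: B1 = {1, 2, 3}  B2 = {2, 3, 4}  B3 = {2, 4, 5}  B4 = {2, 5, 8}  B5 = {2, 6, 8}  B6 = {2, 6, 7}
Tree: B1–B2, B2–B3, B3–B4, B4–B5, B5–B6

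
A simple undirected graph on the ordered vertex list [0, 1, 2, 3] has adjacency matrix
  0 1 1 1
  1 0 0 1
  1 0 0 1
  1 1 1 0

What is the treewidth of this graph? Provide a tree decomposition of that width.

Treewidth 2.
One optimal decomposition is:
Bags: B1 = {0, 2, 3}  B2 = {0, 1, 3}
Tree: B1–B2

The largest bag has 3 vertices, giving width 2; this decomposition certifies tw(G) ≤ 2. Conversely, {0, 1, 3} is a clique of size 3, and the vertices of any clique must share a bag in every tree decomposition; so some bag has ≥ 3 vertices and tw(G) ≥ 2. The upper and lower bounds meet at 2, so that is the treewidth.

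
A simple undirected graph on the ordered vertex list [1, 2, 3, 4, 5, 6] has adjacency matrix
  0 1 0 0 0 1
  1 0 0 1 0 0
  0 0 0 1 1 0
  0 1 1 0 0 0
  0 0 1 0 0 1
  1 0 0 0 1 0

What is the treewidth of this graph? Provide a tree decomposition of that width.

Treewidth 2.
Bags: B1 = {3, 4, 5}  B2 = {4, 5, 6}  B3 = {1, 4, 6}  B4 = {1, 2, 4}
Tree: B1–B2, B2–B3, B3–B4

Every bag has size at most 3, so the width is 3 − 1 = 2 and tw(G) ≤ 2. The edges 4–3–5–6–1–2–4 form a cycle, so G is not a tree and its treewidth is at least 2. Therefore the treewidth is 2.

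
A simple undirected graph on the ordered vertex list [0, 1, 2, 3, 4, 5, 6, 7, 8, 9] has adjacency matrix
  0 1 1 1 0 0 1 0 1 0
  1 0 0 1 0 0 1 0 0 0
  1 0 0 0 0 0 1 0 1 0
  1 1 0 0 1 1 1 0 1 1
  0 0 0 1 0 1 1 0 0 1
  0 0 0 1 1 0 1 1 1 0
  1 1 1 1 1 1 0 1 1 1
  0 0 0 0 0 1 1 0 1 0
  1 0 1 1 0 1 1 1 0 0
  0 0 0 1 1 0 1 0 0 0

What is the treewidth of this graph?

3

A width-3 tree decomposition is:
Bags: B1 = {3, 5, 6, 8}  B2 = {0, 3, 6, 8}  B3 = {3, 4, 5, 6}  B4 = {0, 2, 6, 8}  B5 = {3, 4, 6, 9}  B6 = {0, 1, 3, 6}  B7 = {5, 6, 7, 8}
Tree: B1–B2, B1–B3, B2–B4, B3–B5, B2–B6, B1–B7
The largest bag has 4 vertices, giving width 3; this decomposition certifies tw(G) ≤ 3. On the other hand G contains the 4-clique {0, 2, 6, 8}. A clique must lie in a single bag of any decomposition, so no decomposition can have width below 3. The upper and lower bounds meet at 3, so that is the treewidth.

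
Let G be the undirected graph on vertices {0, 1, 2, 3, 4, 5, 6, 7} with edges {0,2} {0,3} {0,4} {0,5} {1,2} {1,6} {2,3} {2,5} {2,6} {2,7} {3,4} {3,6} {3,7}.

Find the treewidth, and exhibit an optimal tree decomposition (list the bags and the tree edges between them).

Each bag holds 3 vertices, so the decomposition has width 2, which upper-bounds the treewidth. Conversely, {1, 2, 6} is a clique of size 3, and the vertices of any clique must share a bag in every tree decomposition; so some bag has ≥ 3 vertices and tw(G) ≥ 2. The upper and lower bounds meet at 2, so that is the treewidth.

Treewidth 2.
Bags: B1 = {1, 2, 6}  B2 = {2, 3, 6}  B3 = {0, 2, 3}  B4 = {2, 3, 7}  B5 = {0, 3, 4}  B6 = {0, 2, 5}
Tree: B1–B2, B2–B3, B3–B4, B3–B5, B3–B6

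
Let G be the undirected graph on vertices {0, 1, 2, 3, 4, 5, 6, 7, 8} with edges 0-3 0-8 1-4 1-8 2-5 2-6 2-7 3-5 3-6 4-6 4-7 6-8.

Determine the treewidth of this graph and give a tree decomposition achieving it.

Treewidth 3.
One such decomposition:
Bags: B1 = {0, 1, 3, 8}  B2 = {1, 3, 6, 8}  B3 = {1, 3, 4, 6}  B4 = {3, 4, 5, 6}  B5 = {2, 4, 5, 6}  B6 = {2, 4, 5, 7}
Tree: B1–B2, B2–B3, B3–B4, B4–B5, B5–B6

Every bag has size at most 4, so the width is 4 − 1 = 3 and tw(G) ≤ 3. For the lower bound: the 4 vertex sets {0,1,8}, {3}, {6}, {2,4,5,7} are disjoint, each induces a connected subgraph, and every pair is joined by at least one edge of G. Contracting each set to a single vertex therefore yields K_{4} as a minor, and since treewidth is minor-monotone, tw(G) ≥ tw(K_{4}) = 3. Therefore the treewidth is 3.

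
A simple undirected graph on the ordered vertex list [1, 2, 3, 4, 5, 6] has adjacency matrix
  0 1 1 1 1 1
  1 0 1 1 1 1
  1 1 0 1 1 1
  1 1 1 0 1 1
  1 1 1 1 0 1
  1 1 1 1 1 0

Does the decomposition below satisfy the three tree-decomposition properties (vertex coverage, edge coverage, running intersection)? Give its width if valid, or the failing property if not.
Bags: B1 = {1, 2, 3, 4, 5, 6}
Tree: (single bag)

Yes; width 5.

Every vertex of G appears in some bag (union = {1, 2, 3, 4, 5, 6}); every edge is covered by a bag; and for each vertex v the set of bags containing v is connected in the bag tree. The decomposition is therefore valid. The largest bag has 6 vertices, so the width is 5.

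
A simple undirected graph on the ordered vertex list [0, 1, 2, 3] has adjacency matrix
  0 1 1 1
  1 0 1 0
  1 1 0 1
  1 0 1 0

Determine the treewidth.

A width-2 tree decomposition is:
Bags: B1 = {0, 1, 2}  B2 = {0, 2, 3}
Tree: B1–B2
The largest bag has 3 vertices, giving width 2; this decomposition certifies tw(G) ≤ 2. On the other hand G contains the 3-clique {0, 1, 2}. A clique must lie in a single bag of any decomposition, so no decomposition can have width below 2. Therefore the treewidth is 2.

2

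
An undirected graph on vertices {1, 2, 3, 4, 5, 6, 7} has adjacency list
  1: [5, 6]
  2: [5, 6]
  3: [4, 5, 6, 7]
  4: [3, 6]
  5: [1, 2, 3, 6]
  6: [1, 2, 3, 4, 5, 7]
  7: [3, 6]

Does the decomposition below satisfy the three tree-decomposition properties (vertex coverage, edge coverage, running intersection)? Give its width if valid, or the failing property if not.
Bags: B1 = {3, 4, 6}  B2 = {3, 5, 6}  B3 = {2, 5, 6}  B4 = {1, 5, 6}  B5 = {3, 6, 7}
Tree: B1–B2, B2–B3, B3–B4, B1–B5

Yes; width 2.

Vertex coverage: the bags together contain {1, 2, 3, 4, 5, 6, 7}, the full vertex set. Edge coverage: each edge of G has both endpoints in at least one bag. Running intersection: for every vertex, the bags containing it form a connected subtree. All three properties hold, so this is a valid tree decomposition of width max|bag| − 1 = 2, and hence tw(G) ≤ 2.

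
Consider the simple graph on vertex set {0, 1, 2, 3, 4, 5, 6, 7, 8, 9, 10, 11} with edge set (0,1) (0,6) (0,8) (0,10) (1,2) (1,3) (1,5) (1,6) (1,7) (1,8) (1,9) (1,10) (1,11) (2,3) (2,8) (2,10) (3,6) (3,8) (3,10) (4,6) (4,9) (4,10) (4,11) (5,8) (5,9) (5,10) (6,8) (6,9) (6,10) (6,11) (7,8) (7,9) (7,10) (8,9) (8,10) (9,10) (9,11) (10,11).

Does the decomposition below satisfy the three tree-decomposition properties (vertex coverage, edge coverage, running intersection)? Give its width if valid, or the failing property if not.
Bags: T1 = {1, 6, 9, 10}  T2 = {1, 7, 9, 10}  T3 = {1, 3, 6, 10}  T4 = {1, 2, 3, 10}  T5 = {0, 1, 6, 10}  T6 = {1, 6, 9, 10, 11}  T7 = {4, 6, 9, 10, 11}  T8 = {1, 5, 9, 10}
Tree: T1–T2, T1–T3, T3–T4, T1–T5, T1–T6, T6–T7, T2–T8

No — vertex 8 appears in no bag.

A tree decomposition must satisfy three properties: every vertex lies in some bag; for every edge, both endpoints lie together in some bag; and for every vertex, the bags containing it form a connected subtree. Here vertex 8 appears in no bag, so the decomposition is invalid.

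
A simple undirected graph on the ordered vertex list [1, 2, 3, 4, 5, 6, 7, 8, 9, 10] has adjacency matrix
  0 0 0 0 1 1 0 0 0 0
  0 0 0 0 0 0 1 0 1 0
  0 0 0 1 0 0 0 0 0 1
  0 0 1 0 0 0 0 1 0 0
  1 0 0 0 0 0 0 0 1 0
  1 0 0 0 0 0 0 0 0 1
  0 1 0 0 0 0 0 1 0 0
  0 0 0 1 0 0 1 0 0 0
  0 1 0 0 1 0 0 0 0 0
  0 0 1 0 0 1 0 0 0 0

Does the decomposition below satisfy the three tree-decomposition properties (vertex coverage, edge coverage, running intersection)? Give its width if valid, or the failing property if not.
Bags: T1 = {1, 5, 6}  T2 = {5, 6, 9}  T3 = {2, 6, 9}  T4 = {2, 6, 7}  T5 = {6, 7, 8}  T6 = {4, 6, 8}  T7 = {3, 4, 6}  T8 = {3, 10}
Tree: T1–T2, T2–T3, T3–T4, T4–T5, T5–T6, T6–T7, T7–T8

No — edge (6,10) lies in no bag.

A tree decomposition must satisfy three properties: every vertex lies in some bag; for every edge, both endpoints lie together in some bag; and for every vertex, the bags containing it form a connected subtree. Here edge (6,10) lies in no bag, so the decomposition is invalid.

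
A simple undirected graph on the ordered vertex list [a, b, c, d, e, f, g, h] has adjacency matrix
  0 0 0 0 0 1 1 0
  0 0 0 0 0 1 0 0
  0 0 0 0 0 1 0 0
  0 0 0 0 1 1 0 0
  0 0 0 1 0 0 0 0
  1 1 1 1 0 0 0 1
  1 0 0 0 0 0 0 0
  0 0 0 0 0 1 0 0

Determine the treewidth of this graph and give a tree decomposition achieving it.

Treewidth 1.
Bags: B1 = {a, f}  B2 = {f, h}  B3 = {a, g}  B4 = {d, f}  B5 = {b, f}  B6 = {c, f}  B7 = {d, e}
Tree: B1–B2, B1–B3, B2–B4, B1–B5, B4–B6, B4–B7

The largest bag has 2 vertices, giving width 1; this decomposition certifies tw(G) ≤ 1. G has an edge, so its treewidth is at least 1. Hence tw(G) = 1 exactly.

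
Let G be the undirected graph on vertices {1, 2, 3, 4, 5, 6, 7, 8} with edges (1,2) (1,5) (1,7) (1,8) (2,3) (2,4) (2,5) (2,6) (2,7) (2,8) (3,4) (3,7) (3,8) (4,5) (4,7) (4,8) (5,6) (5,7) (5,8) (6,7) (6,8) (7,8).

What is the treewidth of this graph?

4

A width-4 tree decomposition is:
Bags: B1 = {2, 4, 5, 7, 8}  B2 = {2, 5, 6, 7, 8}  B3 = {1, 2, 5, 7, 8}  B4 = {2, 3, 4, 7, 8}
Tree: B1–B2, B1–B3, B1–B4
Every bag has size at most 5, so the width is 5 − 1 = 4 and tw(G) ≤ 4. For the lower bound, the 5 vertices {2, 3, 4, 7, 8} are pairwise adjacent, and any tree decomposition puts a clique entirely inside one bag — forcing width ≥ 4. Combining the bounds, tw(G) = 4.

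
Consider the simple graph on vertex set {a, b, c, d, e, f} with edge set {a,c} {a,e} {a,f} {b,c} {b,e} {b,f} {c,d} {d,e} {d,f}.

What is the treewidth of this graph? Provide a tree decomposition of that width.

The largest bag has 4 vertices, giving width 3; this decomposition certifies tw(G) ≤ 3. For the lower bound: the 4 vertex sets {b,c}, {d,e}, {a}, {f} are disjoint, each induces a connected subgraph, and every pair is joined by at least one edge of G. Contracting each set to a single vertex therefore yields K_{4} as a minor, and since treewidth is minor-monotone, tw(G) ≥ tw(K_{4}) = 3. Hence tw(G) = 3 exactly.

Treewidth 3.
One such decomposition:
Bags: B1 = {a, b, c, d}  B2 = {a, b, d, e}  B3 = {a, b, d, f}
Tree: B1–B2, B2–B3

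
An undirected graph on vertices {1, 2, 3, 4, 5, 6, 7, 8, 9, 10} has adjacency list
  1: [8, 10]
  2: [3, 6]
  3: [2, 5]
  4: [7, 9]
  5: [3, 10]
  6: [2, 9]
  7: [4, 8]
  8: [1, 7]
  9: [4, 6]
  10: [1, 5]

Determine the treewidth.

2

A width-2 tree decomposition is:
Bags: B1 = {3, 5, 10}  B2 = {2, 3, 10}  B3 = {2, 6, 10}  B4 = {6, 9, 10}  B5 = {4, 9, 10}  B6 = {4, 7, 10}  B7 = {7, 8, 10}  B8 = {1, 8, 10}
Tree: B1–B2, B2–B3, B3–B4, B4–B5, B5–B6, B6–B7, B7–B8
Each bag holds 3 vertices, so the decomposition has width 2, which upper-bounds the treewidth. Since 10–5–3–2–6–9–4–7–8–1–10 is a cycle in G, G is not acyclic. Forests are exactly the graphs of treewidth ≤ 1, so tw(G) ≥ 2. Therefore the treewidth is 2.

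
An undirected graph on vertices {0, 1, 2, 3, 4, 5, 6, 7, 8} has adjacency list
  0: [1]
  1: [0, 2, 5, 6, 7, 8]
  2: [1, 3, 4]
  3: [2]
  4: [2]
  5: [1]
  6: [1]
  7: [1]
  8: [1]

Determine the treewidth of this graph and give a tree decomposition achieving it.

Treewidth 1.
One optimal decomposition is:
Bags: B1 = {0, 1}  B2 = {1, 7}  B3 = {1, 2}  B4 = {1, 6}  B5 = {2, 4}  B6 = {2, 3}  B7 = {1, 8}  B8 = {1, 5}
Tree: B1–B2, B1–B3, B2–B4, B3–B5, B5–B6, B3–B7, B3–B8

Each bag holds 2 vertices, so the decomposition has width 1, which upper-bounds the treewidth. G has an edge, so its treewidth is at least 1. Therefore the treewidth is 1.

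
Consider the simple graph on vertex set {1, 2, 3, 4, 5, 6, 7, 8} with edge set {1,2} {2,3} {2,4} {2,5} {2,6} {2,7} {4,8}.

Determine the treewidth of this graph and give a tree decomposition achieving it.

Treewidth 1.
One such decomposition:
Bags: B1 = {1, 2}  B2 = {2, 6}  B3 = {2, 7}  B4 = {2, 5}  B5 = {2, 4}  B6 = {4, 8}  B7 = {2, 3}
Tree: B1–B2, B2–B3, B2–B4, B1–B5, B5–B6, B5–B7

Every bag has size at most 2, so the width is 2 − 1 = 1 and tw(G) ≤ 1. Any graph with an edge has treewidth ≥ 1, and G has the edge 2–1. Hence tw(G) = 1 exactly.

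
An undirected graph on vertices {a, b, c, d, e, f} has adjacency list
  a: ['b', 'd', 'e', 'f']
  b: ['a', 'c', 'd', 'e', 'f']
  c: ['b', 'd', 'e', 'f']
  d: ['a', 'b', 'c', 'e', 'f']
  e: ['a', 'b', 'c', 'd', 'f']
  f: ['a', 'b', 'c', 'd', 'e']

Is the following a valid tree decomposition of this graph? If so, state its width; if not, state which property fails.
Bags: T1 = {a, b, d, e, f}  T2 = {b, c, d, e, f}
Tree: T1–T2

Yes; width 4.

Every vertex of G appears in some bag (union = {a, b, c, d, e, f}); every edge is covered by a bag; and for each vertex v the set of bags containing v is connected in the bag tree. The decomposition is therefore valid. The largest bag has 5 vertices, so the width is 4.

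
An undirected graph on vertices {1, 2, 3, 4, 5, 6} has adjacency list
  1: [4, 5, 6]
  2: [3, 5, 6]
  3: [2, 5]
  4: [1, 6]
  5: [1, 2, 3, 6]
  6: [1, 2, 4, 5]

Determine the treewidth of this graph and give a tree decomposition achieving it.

Treewidth 2.
One such decomposition:
Bags: B1 = {2, 5, 6}  B2 = {1, 5, 6}  B3 = {2, 3, 5}  B4 = {1, 4, 6}
Tree: B1–B2, B1–B3, B2–B4

The largest bag has 3 vertices, giving width 2; this decomposition certifies tw(G) ≤ 2. Conversely, {1, 4, 6} is a clique of size 3, and the vertices of any clique must share a bag in every tree decomposition; so some bag has ≥ 3 vertices and tw(G) ≥ 2. Hence tw(G) = 2 exactly.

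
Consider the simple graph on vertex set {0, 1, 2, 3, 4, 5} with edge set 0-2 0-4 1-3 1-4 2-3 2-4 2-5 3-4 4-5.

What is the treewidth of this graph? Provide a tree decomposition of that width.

The largest bag has 3 vertices, giving width 2; this decomposition certifies tw(G) ≤ 2. On the other hand G contains the 3-clique {1, 3, 4}. A clique must lie in a single bag of any decomposition, so no decomposition can have width below 2. Combining the bounds, tw(G) = 2.

Treewidth 2.
Bags: B1 = {0, 2, 4}  B2 = {2, 3, 4}  B3 = {1, 3, 4}  B4 = {2, 4, 5}
Tree: B1–B2, B2–B3, B1–B4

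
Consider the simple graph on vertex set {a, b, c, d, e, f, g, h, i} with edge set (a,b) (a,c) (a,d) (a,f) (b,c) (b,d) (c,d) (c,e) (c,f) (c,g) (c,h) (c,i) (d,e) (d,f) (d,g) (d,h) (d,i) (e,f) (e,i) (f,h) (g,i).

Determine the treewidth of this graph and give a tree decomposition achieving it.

Treewidth 3.
Bags: B1 = {c, d, e, f}  B2 = {a, c, d, f}  B3 = {c, d, e, i}  B4 = {c, d, f, h}  B5 = {c, d, g, i}  B6 = {a, b, c, d}
Tree: B1–B2, B1–B3, B2–B4, B3–B5, B2–B6

Every bag has size at most 4, so the width is 4 − 1 = 3 and tw(G) ≤ 3. On the other hand G contains the 4-clique {c, d, g, i}. A clique must lie in a single bag of any decomposition, so no decomposition can have width below 3. Therefore the treewidth is 3.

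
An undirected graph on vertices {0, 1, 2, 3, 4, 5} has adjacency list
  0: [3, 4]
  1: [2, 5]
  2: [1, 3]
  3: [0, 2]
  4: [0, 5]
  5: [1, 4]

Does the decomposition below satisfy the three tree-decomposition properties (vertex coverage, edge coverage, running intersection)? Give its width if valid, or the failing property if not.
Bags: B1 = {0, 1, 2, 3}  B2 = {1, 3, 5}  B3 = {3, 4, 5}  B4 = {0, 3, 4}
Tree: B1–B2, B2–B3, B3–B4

No — bags containing vertex 0 are not connected in the tree.

A tree decomposition must satisfy three properties: every vertex lies in some bag; for every edge, both endpoints lie together in some bag; and for every vertex, the bags containing it form a connected subtree. Here bags containing vertex 0 are not connected in the tree, so the decomposition is invalid.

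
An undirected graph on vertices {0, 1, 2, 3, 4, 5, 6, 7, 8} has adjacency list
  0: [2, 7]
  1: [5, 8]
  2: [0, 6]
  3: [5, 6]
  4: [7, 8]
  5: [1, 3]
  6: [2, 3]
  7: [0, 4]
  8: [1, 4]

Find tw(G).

2

A width-2 tree decomposition is:
Bags: B1 = {0, 2, 7}  B2 = {2, 4, 7}  B3 = {2, 4, 8}  B4 = {1, 2, 8}  B5 = {1, 2, 5}  B6 = {2, 3, 5}  B7 = {2, 3, 6}
Tree: B1–B2, B2–B3, B3–B4, B4–B5, B5–B6, B6–B7
Every bag has size at most 3, so the width is 3 − 1 = 2 and tw(G) ≤ 2. The edges 2–0–7–4–8–1–5–3–6–2 form a cycle, so G is not a tree and its treewidth is at least 2. Combining the bounds, tw(G) = 2.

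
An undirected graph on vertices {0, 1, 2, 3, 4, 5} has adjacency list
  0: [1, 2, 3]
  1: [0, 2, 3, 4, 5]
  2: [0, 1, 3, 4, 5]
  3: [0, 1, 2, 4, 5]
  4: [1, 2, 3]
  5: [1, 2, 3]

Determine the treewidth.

A width-3 tree decomposition is:
Bags: B1 = {1, 2, 3, 5}  B2 = {0, 1, 2, 3}  B3 = {1, 2, 3, 4}
Tree: B1–B2, B1–B3
The largest bag has 4 vertices, giving width 3; this decomposition certifies tw(G) ≤ 3. On the other hand G contains the 4-clique {0, 1, 2, 3}. A clique must lie in a single bag of any decomposition, so no decomposition can have width below 3. Combining the bounds, tw(G) = 3.

3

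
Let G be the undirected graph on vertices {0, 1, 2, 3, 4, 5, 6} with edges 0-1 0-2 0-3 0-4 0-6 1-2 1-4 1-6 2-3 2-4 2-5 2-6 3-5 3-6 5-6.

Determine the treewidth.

A width-3 tree decomposition is:
Bags: B1 = {0, 1, 2, 6}  B2 = {0, 2, 3, 6}  B3 = {0, 1, 2, 4}  B4 = {2, 3, 5, 6}
Tree: B1–B2, B1–B3, B2–B4
The largest bag has 4 vertices, giving width 3; this decomposition certifies tw(G) ≤ 3. For the lower bound, the 4 vertices {0, 1, 2, 4} are pairwise adjacent, and any tree decomposition puts a clique entirely inside one bag — forcing width ≥ 3. Hence tw(G) = 3 exactly.

3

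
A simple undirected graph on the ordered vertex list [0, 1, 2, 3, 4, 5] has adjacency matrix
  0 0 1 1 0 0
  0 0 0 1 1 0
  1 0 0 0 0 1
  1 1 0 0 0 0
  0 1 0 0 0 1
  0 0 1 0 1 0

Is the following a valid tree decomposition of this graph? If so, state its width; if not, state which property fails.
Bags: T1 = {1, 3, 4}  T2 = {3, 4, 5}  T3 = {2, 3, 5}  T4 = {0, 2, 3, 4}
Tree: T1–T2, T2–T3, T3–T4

No — bags containing vertex 4 are not connected in the tree.

A tree decomposition must satisfy three properties: every vertex lies in some bag; for every edge, both endpoints lie together in some bag; and for every vertex, the bags containing it form a connected subtree. Here bags containing vertex 4 are not connected in the tree, so the decomposition is invalid.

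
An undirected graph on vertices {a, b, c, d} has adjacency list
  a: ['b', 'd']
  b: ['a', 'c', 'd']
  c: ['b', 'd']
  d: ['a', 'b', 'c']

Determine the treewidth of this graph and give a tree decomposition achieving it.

Treewidth 2.
One such decomposition:
Bags: B1 = {b, c, d}  B2 = {a, b, d}
Tree: B1–B2

The largest bag has 3 vertices, giving width 2; this decomposition certifies tw(G) ≤ 2. Conversely, {b, c, d} is a clique of size 3, and the vertices of any clique must share a bag in every tree decomposition; so some bag has ≥ 3 vertices and tw(G) ≥ 2. Combining the bounds, tw(G) = 2.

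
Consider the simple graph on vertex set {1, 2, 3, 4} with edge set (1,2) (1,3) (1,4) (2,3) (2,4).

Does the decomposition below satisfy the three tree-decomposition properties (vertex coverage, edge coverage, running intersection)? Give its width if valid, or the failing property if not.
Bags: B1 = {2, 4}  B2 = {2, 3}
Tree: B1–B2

A tree decomposition must satisfy three properties: every vertex lies in some bag; for every edge, both endpoints lie together in some bag; and for every vertex, the bags containing it form a connected subtree. Here vertex 1 appears in no bag, so the decomposition is invalid.

No — vertex 1 appears in no bag.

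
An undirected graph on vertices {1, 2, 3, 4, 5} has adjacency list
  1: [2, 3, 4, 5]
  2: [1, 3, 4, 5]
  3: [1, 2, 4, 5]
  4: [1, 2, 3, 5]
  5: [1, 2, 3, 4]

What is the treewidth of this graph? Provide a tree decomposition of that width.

Treewidth 4.
Bags: B1 = {1, 2, 3, 4, 5}
Tree: (single bag)

With just one bag of size 5, the width is 5 − 1 = 4, so tw(G) ≤ 4. On the other hand G contains the 5-clique {1, 2, 3, 4, 5}. A clique must lie in a single bag of any decomposition, so no decomposition can have width below 4. Therefore the treewidth is 4.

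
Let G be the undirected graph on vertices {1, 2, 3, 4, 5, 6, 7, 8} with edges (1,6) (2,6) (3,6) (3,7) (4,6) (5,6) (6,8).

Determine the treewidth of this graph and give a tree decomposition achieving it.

Each bag holds 2 vertices, so the decomposition has width 1, which upper-bounds the treewidth. G has an edge, so its treewidth is at least 1. Hence tw(G) = 1 exactly.

Treewidth 1.
Bags: B1 = {1, 6}  B2 = {2, 6}  B3 = {5, 6}  B4 = {3, 6}  B5 = {3, 7}  B6 = {6, 8}  B7 = {4, 6}
Tree: B1–B2, B2–B3, B2–B4, B4–B5, B2–B6, B3–B7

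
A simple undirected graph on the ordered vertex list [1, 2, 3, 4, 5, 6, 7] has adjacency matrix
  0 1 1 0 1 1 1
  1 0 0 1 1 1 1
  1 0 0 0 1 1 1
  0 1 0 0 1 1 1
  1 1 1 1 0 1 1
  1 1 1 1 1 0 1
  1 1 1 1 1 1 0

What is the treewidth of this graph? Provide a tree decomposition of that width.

Treewidth 4.
One optimal decomposition is:
Bags: B1 = {1, 3, 5, 6, 7}  B2 = {1, 2, 5, 6, 7}  B3 = {2, 4, 5, 6, 7}
Tree: B1–B2, B2–B3

The largest bag has 5 vertices, giving width 4; this decomposition certifies tw(G) ≤ 4. On the other hand G contains the 5-clique {1, 2, 5, 6, 7}. A clique must lie in a single bag of any decomposition, so no decomposition can have width below 4. Hence tw(G) = 4 exactly.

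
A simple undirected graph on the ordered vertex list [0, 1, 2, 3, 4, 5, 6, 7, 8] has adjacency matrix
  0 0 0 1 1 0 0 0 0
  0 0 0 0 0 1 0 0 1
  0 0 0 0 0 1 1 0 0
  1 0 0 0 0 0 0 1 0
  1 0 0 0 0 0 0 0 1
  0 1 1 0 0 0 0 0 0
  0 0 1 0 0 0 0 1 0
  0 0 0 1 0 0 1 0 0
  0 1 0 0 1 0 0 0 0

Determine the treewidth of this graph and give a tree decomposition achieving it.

Treewidth 2.
One such decomposition:
Bags: B1 = {2, 5, 6}  B2 = {1, 5, 6}  B3 = {1, 6, 8}  B4 = {4, 6, 8}  B5 = {0, 4, 6}  B6 = {0, 3, 6}  B7 = {3, 6, 7}
Tree: B1–B2, B2–B3, B3–B4, B4–B5, B5–B6, B6–B7

Each bag holds 3 vertices, so the decomposition has width 2, which upper-bounds the treewidth. For the lower bound, G contains the cycle 6–2–5–1–8–4–0–3–7–6, so G is not a forest; only forests have treewidth ≤ 1, hence tw(G) ≥ 2. The upper and lower bounds meet at 2, so that is the treewidth.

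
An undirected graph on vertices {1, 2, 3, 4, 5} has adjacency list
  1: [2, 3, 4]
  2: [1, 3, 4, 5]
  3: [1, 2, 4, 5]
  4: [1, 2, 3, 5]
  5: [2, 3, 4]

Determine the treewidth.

A width-3 tree decomposition is:
Bags: B1 = {1, 2, 3, 4}  B2 = {2, 3, 4, 5}
Tree: B1–B2
Every bag has size at most 4, so the width is 4 − 1 = 3 and tw(G) ≤ 3. On the other hand G contains the 4-clique {1, 2, 3, 4}. A clique must lie in a single bag of any decomposition, so no decomposition can have width below 3. Combining the bounds, tw(G) = 3.

3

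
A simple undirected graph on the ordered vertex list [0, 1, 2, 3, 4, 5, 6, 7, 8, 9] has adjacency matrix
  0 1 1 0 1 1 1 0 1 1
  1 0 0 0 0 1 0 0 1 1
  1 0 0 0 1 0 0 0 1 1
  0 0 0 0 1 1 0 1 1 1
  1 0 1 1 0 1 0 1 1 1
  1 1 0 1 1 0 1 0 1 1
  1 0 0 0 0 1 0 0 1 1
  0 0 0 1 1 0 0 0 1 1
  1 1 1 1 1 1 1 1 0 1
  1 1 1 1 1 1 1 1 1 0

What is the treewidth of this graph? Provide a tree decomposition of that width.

Treewidth 4.
Bags: B1 = {0, 4, 5, 8, 9}  B2 = {0, 1, 5, 8, 9}  B3 = {0, 5, 6, 8, 9}  B4 = {0, 2, 4, 8, 9}  B5 = {3, 4, 5, 8, 9}  B6 = {3, 4, 7, 8, 9}
Tree: B1–B2, B1–B3, B1–B4, B1–B5, B5–B6

The largest bag has 5 vertices, giving width 4; this decomposition certifies tw(G) ≤ 4. Conversely, {0, 2, 4, 8, 9} is a clique of size 5, and the vertices of any clique must share a bag in every tree decomposition; so some bag has ≥ 5 vertices and tw(G) ≥ 4. Therefore the treewidth is 4.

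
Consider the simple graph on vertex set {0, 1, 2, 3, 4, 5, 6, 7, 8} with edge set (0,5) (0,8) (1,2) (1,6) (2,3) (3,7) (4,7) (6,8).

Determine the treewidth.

A width-1 tree decomposition is:
Bags: B1 = {0, 5}  B2 = {0, 8}  B3 = {6, 8}  B4 = {1, 6}  B5 = {1, 2}  B6 = {2, 3}  B7 = {3, 7}  B8 = {4, 7}
Tree: B1–B2, B2–B3, B3–B4, B4–B5, B5–B6, B6–B7, B7–B8
Every bag has size at most 2, so the width is 2 − 1 = 1 and tw(G) ≤ 1. Since G has at least one edge (e.g. 5–0), it is not an edgeless graph, so tw(G) ≥ 1. Therefore the treewidth is 1.

1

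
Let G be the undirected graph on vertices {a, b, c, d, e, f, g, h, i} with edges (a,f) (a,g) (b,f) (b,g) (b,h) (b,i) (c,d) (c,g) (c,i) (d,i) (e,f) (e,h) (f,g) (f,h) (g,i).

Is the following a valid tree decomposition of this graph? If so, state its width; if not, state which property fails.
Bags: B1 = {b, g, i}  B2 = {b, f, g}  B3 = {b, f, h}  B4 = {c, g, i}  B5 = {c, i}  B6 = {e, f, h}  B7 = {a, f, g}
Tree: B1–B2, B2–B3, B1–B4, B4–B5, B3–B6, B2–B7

A tree decomposition must satisfy three properties: every vertex lies in some bag; for every edge, both endpoints lie together in some bag; and for every vertex, the bags containing it form a connected subtree. Here vertex d appears in no bag, so the decomposition is invalid.

No — vertex d appears in no bag.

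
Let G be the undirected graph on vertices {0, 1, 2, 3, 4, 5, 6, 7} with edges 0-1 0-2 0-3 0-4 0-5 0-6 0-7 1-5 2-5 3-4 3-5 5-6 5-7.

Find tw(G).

2

A width-2 tree decomposition is:
Bags: B1 = {0, 3, 5}  B2 = {0, 1, 5}  B3 = {0, 5, 7}  B4 = {0, 2, 5}  B5 = {0, 3, 4}  B6 = {0, 5, 6}
Tree: B1–B2, B1–B3, B2–B4, B1–B5, B1–B6
The largest bag has 3 vertices, giving width 2; this decomposition certifies tw(G) ≤ 2. On the other hand G contains the 3-clique {0, 3, 4}. A clique must lie in a single bag of any decomposition, so no decomposition can have width below 2. Combining the bounds, tw(G) = 2.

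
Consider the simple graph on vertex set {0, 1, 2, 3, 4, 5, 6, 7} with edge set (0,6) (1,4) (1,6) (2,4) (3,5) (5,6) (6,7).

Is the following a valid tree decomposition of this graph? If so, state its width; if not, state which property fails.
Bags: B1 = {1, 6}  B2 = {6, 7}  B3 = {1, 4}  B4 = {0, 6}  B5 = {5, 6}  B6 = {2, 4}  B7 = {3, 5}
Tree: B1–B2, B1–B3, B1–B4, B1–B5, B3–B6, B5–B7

Checking the three conditions: (i) the bags cover all of {0, 1, 2, 3, 4, 5, 6, 7}; (ii) for each edge, some bag contains both endpoints; (iii) the bags containing any fixed vertex form a subtree. All hold, so the decomposition is valid with width 2 − 1 = 1.

Yes; width 1.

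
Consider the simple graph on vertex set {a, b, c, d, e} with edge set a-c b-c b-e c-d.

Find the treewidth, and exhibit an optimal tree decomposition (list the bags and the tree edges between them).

The largest bag has 2 vertices, giving width 1; this decomposition certifies tw(G) ≤ 1. Any graph with an edge has treewidth ≥ 1, and G has the edge c–a. The upper and lower bounds meet at 1, so that is the treewidth.

Treewidth 1.
Bags: B1 = {a, c}  B2 = {c, d}  B3 = {b, c}  B4 = {b, e}
Tree: B1–B2, B1–B3, B3–B4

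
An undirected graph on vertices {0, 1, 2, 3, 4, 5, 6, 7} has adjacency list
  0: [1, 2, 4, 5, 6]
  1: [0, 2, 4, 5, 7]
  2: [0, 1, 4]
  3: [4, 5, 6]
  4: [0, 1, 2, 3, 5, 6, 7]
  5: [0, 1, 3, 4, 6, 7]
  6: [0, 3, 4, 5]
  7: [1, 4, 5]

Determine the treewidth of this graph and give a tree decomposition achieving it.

Treewidth 3.
One optimal decomposition is:
Bags: B1 = {0, 1, 2, 4}  B2 = {0, 1, 4, 5}  B3 = {0, 4, 5, 6}  B4 = {3, 4, 5, 6}  B5 = {1, 4, 5, 7}
Tree: B1–B2, B2–B3, B3–B4, B2–B5

Every bag has size at most 4, so the width is 4 − 1 = 3 and tw(G) ≤ 3. On the other hand G contains the 4-clique {0, 1, 2, 4}. A clique must lie in a single bag of any decomposition, so no decomposition can have width below 3. Therefore the treewidth is 3.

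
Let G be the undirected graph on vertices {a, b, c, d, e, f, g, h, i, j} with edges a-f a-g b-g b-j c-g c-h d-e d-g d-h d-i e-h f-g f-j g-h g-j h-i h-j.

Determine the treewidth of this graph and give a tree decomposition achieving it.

The largest bag has 3 vertices, giving width 2; this decomposition certifies tw(G) ≤ 2. Conversely, {a, f, g} is a clique of size 3, and the vertices of any clique must share a bag in every tree decomposition; so some bag has ≥ 3 vertices and tw(G) ≥ 2. Hence tw(G) = 2 exactly.

Treewidth 2.
One such decomposition:
Bags: B1 = {f, g, j}  B2 = {g, h, j}  B3 = {d, g, h}  B4 = {c, g, h}  B5 = {d, h, i}  B6 = {b, g, j}  B7 = {d, e, h}  B8 = {a, f, g}
Tree: B1–B2, B2–B3, B2–B4, B3–B5, B1–B6, B3–B7, B1–B8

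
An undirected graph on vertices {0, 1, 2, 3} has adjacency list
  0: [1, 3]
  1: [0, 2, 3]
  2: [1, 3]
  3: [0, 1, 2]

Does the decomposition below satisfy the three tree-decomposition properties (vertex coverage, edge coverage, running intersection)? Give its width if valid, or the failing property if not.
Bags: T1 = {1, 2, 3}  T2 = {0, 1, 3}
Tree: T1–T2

Yes; width 2.

Checking the three conditions: (i) the bags cover all of {0, 1, 2, 3}; (ii) for each edge, some bag contains both endpoints; (iii) the bags containing any fixed vertex form a subtree. All hold, so the decomposition is valid with width 3 − 1 = 2.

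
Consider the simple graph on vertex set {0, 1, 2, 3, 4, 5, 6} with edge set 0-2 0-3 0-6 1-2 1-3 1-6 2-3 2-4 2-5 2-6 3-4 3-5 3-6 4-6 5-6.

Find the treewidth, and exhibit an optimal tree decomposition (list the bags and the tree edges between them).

The largest bag has 4 vertices, giving width 3; this decomposition certifies tw(G) ≤ 3. For the lower bound, the 4 vertices {0, 2, 3, 6} are pairwise adjacent, and any tree decomposition puts a clique entirely inside one bag — forcing width ≥ 3. Hence tw(G) = 3 exactly.

Treewidth 3.
One optimal decomposition is:
Bags: B1 = {2, 3, 5, 6}  B2 = {1, 2, 3, 6}  B3 = {0, 2, 3, 6}  B4 = {2, 3, 4, 6}
Tree: B1–B2, B2–B3, B2–B4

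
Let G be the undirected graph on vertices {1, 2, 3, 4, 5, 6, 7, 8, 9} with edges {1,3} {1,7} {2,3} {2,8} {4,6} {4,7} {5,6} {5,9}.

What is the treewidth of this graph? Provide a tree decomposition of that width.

Each bag holds 2 vertices, so the decomposition has width 1, which upper-bounds the treewidth. G has an edge, so its treewidth is at least 1. Combining the bounds, tw(G) = 1.

Treewidth 1.
Bags: B1 = {2, 8}  B2 = {2, 3}  B3 = {1, 3}  B4 = {1, 7}  B5 = {4, 7}  B6 = {4, 6}  B7 = {5, 6}  B8 = {5, 9}
Tree: B1–B2, B2–B3, B3–B4, B4–B5, B5–B6, B6–B7, B7–B8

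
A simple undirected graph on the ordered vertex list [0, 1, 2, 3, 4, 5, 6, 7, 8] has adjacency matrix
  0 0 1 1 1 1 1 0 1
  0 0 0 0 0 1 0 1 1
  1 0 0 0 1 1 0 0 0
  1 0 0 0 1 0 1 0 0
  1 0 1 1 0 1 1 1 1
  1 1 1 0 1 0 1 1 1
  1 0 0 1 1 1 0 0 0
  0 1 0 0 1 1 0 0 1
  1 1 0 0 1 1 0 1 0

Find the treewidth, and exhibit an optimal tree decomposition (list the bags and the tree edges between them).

Every bag has size at most 4, so the width is 4 − 1 = 3 and tw(G) ≤ 3. For the lower bound, the 4 vertices {1, 5, 7, 8} are pairwise adjacent, and any tree decomposition puts a clique entirely inside one bag — forcing width ≥ 3. Therefore the treewidth is 3.

Treewidth 3.
One such decomposition:
Bags: B1 = {0, 2, 4, 5}  B2 = {0, 4, 5, 6}  B3 = {0, 4, 5, 8}  B4 = {4, 5, 7, 8}  B5 = {0, 3, 4, 6}  B6 = {1, 5, 7, 8}
Tree: B1–B2, B1–B3, B3–B4, B2–B5, B4–B6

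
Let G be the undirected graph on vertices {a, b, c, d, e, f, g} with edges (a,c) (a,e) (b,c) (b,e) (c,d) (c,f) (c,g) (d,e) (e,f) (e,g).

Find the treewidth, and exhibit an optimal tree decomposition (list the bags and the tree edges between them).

Treewidth 2.
Bags: B1 = {c, e, f}  B2 = {c, e, g}  B3 = {c, d, e}  B4 = {b, c, e}  B5 = {a, c, e}
Tree: B1–B2, B2–B3, B3–B4, B4–B5

The largest bag has 3 vertices, giving width 2; this decomposition certifies tw(G) ≤ 2. For the lower bound, G contains the cycle c–f–e–g–c, so G is not a forest; only forests have treewidth ≤ 1, hence tw(G) ≥ 2. Hence tw(G) = 2 exactly.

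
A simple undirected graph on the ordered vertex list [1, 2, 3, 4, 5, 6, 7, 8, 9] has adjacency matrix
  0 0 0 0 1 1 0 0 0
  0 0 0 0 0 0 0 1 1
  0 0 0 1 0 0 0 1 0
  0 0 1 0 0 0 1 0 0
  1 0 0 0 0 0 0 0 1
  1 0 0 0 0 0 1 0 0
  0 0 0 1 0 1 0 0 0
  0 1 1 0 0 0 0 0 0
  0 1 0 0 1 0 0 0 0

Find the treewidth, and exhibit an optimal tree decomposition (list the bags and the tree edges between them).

Every bag has size at most 3, so the width is 3 − 1 = 2 and tw(G) ≤ 2. The edges 6–1–5–9–2–8–3–4–7–6 form a cycle, so G is not a tree and its treewidth is at least 2. The upper and lower bounds meet at 2, so that is the treewidth.

Treewidth 2.
One optimal decomposition is:
Bags: B1 = {1, 5, 6}  B2 = {5, 6, 9}  B3 = {2, 6, 9}  B4 = {2, 6, 8}  B5 = {3, 6, 8}  B6 = {3, 4, 6}  B7 = {4, 6, 7}
Tree: B1–B2, B2–B3, B3–B4, B4–B5, B5–B6, B6–B7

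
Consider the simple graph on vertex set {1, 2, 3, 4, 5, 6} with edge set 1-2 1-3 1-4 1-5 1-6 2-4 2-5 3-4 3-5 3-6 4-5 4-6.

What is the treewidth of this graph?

3

A width-3 tree decomposition is:
Bags: B1 = {1, 2, 4, 5}  B2 = {1, 3, 4, 5}  B3 = {1, 3, 4, 6}
Tree: B1–B2, B2–B3
Every bag has size at most 4, so the width is 4 − 1 = 3 and tw(G) ≤ 3. On the other hand G contains the 4-clique {1, 2, 4, 5}. A clique must lie in a single bag of any decomposition, so no decomposition can have width below 3. The upper and lower bounds meet at 3, so that is the treewidth.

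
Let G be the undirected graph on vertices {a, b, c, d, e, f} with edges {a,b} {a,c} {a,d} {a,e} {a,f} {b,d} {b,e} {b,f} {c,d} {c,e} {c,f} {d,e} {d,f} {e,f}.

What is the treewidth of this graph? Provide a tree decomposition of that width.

Treewidth 4.
One optimal decomposition is:
Bags: B1 = {a, b, d, e, f}  B2 = {a, c, d, e, f}
Tree: B1–B2

Each bag holds 5 vertices, so the decomposition has width 4, which upper-bounds the treewidth. Conversely, {a, c, d, e, f} is a clique of size 5, and the vertices of any clique must share a bag in every tree decomposition; so some bag has ≥ 5 vertices and tw(G) ≥ 4. Combining the bounds, tw(G) = 4.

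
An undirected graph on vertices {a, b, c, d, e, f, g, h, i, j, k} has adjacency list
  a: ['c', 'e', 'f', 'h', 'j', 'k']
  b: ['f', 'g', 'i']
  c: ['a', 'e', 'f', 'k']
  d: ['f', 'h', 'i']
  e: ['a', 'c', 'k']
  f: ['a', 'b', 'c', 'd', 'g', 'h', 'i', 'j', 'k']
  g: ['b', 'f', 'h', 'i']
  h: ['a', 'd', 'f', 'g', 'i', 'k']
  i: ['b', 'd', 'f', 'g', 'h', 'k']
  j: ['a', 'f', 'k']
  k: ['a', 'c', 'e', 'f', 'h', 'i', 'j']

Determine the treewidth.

3

A width-3 tree decomposition is:
Bags: B1 = {f, h, i, k}  B2 = {a, f, h, k}  B3 = {d, f, h, i}  B4 = {a, c, f, k}  B5 = {a, c, e, k}  B6 = {f, g, h, i}  B7 = {a, f, j, k}  B8 = {b, f, g, i}
Tree: B1–B2, B1–B3, B2–B4, B4–B5, B3–B6, B2–B7, B6–B8
The largest bag has 4 vertices, giving width 3; this decomposition certifies tw(G) ≤ 3. Conversely, {a, c, e, k} is a clique of size 4, and the vertices of any clique must share a bag in every tree decomposition; so some bag has ≥ 4 vertices and tw(G) ≥ 3. Therefore the treewidth is 3.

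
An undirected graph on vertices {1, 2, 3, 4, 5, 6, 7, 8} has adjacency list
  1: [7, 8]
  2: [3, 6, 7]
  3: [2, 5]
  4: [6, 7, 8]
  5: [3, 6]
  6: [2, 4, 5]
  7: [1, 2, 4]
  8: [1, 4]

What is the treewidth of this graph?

2

A width-2 tree decomposition is:
Bags: B1 = {1, 4, 8}  B2 = {1, 4, 7}  B3 = {4, 6, 7}  B4 = {2, 6, 7}  B5 = {2, 5, 6}  B6 = {2, 3, 5}
Tree: B1–B2, B2–B3, B3–B4, B4–B5, B5–B6
The largest bag has 3 vertices, giving width 2; this decomposition certifies tw(G) ≤ 2. For the lower bound, G contains the cycle 8–1–7–4–8, so G is not a forest; only forests have treewidth ≤ 1, hence tw(G) ≥ 2. Combining the bounds, tw(G) = 2.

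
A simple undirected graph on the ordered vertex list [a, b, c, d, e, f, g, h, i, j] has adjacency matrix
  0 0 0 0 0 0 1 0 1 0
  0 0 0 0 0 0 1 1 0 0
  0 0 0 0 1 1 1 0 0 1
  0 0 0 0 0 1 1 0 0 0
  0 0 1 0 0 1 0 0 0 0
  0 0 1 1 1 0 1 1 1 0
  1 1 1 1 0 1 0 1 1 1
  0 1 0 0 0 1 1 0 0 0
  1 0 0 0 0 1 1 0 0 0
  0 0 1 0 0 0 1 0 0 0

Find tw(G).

A width-2 tree decomposition is:
Bags: B1 = {c, e, f}  B2 = {c, f, g}  B3 = {f, g, i}  B4 = {c, g, j}  B5 = {f, g, h}  B6 = {a, g, i}  B7 = {d, f, g}  B8 = {b, g, h}
Tree: B1–B2, B2–B3, B2–B4, B3–B5, B3–B6, B2–B7, B5–B8
Each bag holds 3 vertices, so the decomposition has width 2, which upper-bounds the treewidth. On the other hand G contains the 3-clique {a, g, i}. A clique must lie in a single bag of any decomposition, so no decomposition can have width below 2. Combining the bounds, tw(G) = 2.

2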